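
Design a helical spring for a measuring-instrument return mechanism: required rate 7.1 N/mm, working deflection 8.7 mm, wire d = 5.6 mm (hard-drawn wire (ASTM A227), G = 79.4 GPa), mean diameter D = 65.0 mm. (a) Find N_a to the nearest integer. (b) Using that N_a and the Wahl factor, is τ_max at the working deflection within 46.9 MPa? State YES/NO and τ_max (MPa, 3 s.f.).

(a) 5 coils; (b) NO, τ_max = 65.5 MPa

N_a = Gd⁴/(8D³k) = (79.4×10³)(5.6⁴)/(8·65.0³·7.1) = 5.006 → N_a = 5
Actual rate k = Gd⁴/(8D³·5) = 7.1084 N/mm
Working load F = kδ = 7.1084·8.7 = 61.843 N
C = 65.0/5.6 = 11.6071; K_W = (4C−1)/(4C−4)+0.615/C = 1.1237
τ_max = K_W·8FD/(πd³) = 1.1237·58.288 = 65.498 MPa
τ_max > 46.9 MPa → exceeds allowable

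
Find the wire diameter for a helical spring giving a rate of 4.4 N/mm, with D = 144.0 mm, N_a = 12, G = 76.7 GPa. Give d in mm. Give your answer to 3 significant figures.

11.3 mm

d = (8D³N_a·k / G)^(1/4) = (8·144.0³·12·4.4 / (76.7×10³))^0.25
  = (16444)^0.25 = 11.3241 mm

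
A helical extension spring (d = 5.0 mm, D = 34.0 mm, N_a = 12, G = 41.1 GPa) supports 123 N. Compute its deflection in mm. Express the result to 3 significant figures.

18.1 mm

k = Gd⁴/(8D³N_a) = (41.1×10³)(5.0⁴)/(8·34.0³·12) = 6.8079 N/mm
δ = F/k = 123 / 6.8079 = 18.067 mm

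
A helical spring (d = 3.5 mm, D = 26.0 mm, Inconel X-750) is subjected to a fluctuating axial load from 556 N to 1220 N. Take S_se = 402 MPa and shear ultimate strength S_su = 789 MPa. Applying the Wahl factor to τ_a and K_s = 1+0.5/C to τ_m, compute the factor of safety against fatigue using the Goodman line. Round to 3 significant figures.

0.295

C = D/d = 26.0/3.5 = 7.4286; K_W = (4C−1)/(4C−4)+0.615/C = 1.1995; K_s = 1+0.5/C = 1.0673
F_a = (F_max−F_min)/2 = 332 N; F_m = (F_max+F_min)/2 = 888 N
τ_a = K_W·8F_aD/(πd³) = 1.1995 × 512.68 = 614.94 MPa
τ_m = K_s·8F_mD/(πd³) = 1.0673 × 1371.3 = 1463.6 MPa
Goodman: 1/n_f = τ_a/S_se + τ_m/S_su = 614.94/402 + 1463.6/789 = 1.52970 + 1.85496 = 3.3847
n_f = 1/3.3847 = 0.2955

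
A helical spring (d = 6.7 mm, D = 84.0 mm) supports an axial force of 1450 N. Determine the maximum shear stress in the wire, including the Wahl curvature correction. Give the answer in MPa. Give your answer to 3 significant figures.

1150 MPa

Spring index C = D/d = 84.0/6.7 = 12.5373
K_W = (4C−1)/(4C−4) + 0.615/C = 49.149/46.149 + 0.0491 = 1.1141
τ₀ = 8FD/(πd³) = 8·1450·84.0/(π·6.7³) = 974400/944.87 = 1031.2 MPa
τ_max = K·τ₀ = 1.1141 × 1031.2 = 1148.9 MPa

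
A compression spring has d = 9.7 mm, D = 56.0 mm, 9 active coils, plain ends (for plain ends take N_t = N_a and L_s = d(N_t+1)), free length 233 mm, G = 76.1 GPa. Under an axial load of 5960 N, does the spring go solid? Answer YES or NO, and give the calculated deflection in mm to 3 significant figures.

NO, δ = 112 mm

k = Gd⁴/(8D³N_a) = (76.1×10³)(9.7⁴)/(8·56.0³·9) = 53.281 N/mm
N_t = 9; L_s = 9.7·10 = 97 mm; δ_solid = L₀ − L_s = 233 − 97 = 136 mm
δ = F/k = 5960/53.281 = 111.86 mm
δ < δ_solid → spring does not go solid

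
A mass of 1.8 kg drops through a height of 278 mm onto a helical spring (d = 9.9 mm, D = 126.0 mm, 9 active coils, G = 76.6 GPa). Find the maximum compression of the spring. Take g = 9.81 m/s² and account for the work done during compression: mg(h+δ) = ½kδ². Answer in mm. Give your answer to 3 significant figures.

47.4 mm

k = Gd⁴/(8D³N_a) = (76.6×10³)(9.9⁴)/(8·126.0³·9) = 5.1089 N/mm
W = mg = 1.8 × 9.81 = 17.658 N
½kδ² − Wδ − Wh = 0 → δ = (W + √(W² + 2kWh))/k
δ = (17.658 + √(311.8 + 50158.2))/5.1089 = (17.658 + 224.66)/5.1089 = 47.43 mm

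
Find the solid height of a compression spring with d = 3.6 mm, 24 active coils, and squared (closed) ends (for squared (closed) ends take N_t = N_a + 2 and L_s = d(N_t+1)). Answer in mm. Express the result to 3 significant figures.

97.2 mm

squared (closed) ends: N_t = N_a + 2 = 24 + 2 = 26
L_s = d·(N_t+1) = 3.6 × 27 = 97.2 mm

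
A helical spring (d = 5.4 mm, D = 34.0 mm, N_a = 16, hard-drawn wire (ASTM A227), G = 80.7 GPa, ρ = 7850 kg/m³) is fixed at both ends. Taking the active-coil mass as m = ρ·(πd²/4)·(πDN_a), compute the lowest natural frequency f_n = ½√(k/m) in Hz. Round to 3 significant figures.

k = Gd⁴/(8D³N_a) = (80.7×10³)(5.4⁴)/(8·34.0³·16) = 13.64 N/mm = 13640 N/m
Wire length L = πDN_a = π·34.0·16 = 1709 mm
m = ρ·(πd²/4)·L = 7850 × 22.902×10⁻⁶ m² × 1.709 m = 0.30725 kg
f_n = ½√(k/m) = 0.5·√(13640/0.30725) = 0.5·√(44392) = 105.35 Hz

105 Hz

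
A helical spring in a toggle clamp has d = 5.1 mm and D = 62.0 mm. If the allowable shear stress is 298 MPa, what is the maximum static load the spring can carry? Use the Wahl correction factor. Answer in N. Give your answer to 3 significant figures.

C = D/d = 62.0/5.1 = 12.1569
K_W = (4C−1)/(4C−4) + 0.615/C = 47.627/44.627 + 0.0506 = 1.1178
τ_max = K·8FD/(πd³) → F_max = τ_allow·πd³/(8DK)
F_max = 298·π·5.1³/(8·62.0·1.1178) = 1.2419e+05/554.43 = 223.99 N

224 N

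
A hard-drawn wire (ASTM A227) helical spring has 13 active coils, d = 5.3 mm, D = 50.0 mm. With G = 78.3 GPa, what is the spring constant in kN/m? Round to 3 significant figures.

4.75 kN/m

k = Gd⁴/(8D³N_a) = (78.3×10³ × 5.3⁴) / (8 × 50.0³ × 13)
  = 6.17825e+07 / 1.3e+07 = 4.7525 N/mm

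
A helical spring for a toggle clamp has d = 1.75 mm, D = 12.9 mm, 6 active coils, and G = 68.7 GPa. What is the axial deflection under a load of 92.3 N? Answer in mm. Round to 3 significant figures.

14.8 mm

k = Gd⁴/(8D³N_a) = (68.7×10³)(1.75⁴)/(8·12.9³·6) = 6.2531 N/mm
δ = F/k = 92.3 / 6.2531 = 14.761 mm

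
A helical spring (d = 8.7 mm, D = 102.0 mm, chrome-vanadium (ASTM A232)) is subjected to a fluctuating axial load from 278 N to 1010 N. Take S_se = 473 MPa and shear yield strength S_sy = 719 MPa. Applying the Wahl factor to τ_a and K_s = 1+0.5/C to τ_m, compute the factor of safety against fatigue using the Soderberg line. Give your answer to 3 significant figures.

C = D/d = 102.0/8.7 = 11.7241; K_W = (4C−1)/(4C−4)+0.615/C = 1.1224; K_s = 1+0.5/C = 1.0426
F_a = (F_max−F_min)/2 = 366 N; F_m = (F_max+F_min)/2 = 644 N
τ_a = K_W·8F_aD/(πd³) = 1.1224 × 144.37 = 162.03 MPa
τ_m = K_s·8F_mD/(πd³) = 1.0426 × 254.02 = 264.85 MPa
Soderberg: 1/n_f = τ_a/S_se + τ_m/S_sy = 162.03/473 + 264.85/719 = 0.34257 + 0.36836 = 0.71093
n_f = 1/0.71093 = 1.407

1.41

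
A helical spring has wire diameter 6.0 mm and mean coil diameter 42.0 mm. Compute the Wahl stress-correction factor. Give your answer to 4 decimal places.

1.2129

C = D/d = 42.0/6.0 = 7.0000
K_W = (4C−1)/(4C−4) + 0.615/C = 27.000/24.000 + 0.0879 = 1.2129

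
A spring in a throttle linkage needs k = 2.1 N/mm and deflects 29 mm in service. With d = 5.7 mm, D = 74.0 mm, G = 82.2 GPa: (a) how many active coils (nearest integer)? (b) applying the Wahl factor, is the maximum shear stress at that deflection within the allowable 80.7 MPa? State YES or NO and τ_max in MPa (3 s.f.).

N_a = Gd⁴/(8D³k) = (82.2×10³)(5.7⁴)/(8·74.0³·2.1) = 12.75 → N_a = 13
Actual rate k = Gd⁴/(8D³·13) = 2.0589 N/mm
Working load F = kδ = 2.0589·29 = 59.709 N
C = 74.0/5.7 = 12.9825; K_W = (4C−1)/(4C−4)+0.615/C = 1.1100
τ_max = K_W·8FD/(πd³) = 1.1100·60.756 = 67.437 MPa
τ_max ≤ 80.7 MPa → acceptable

(a) 13 coils; (b) YES, τ_max = 67.4 MPa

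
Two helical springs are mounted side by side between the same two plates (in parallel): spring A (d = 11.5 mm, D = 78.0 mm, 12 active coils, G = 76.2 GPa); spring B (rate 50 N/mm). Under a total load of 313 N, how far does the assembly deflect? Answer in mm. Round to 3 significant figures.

k_A = Gd⁴/(8D³N_a) = (76.2×10³)(11.5⁴)/(8·78.0³·12) = 29.254 N/mm
Parallel: k_eq = 29.254 + 50 = 79.254 N/mm
δ = F/k_eq = 313/79.254 = 3.9493 mm

3.95 mm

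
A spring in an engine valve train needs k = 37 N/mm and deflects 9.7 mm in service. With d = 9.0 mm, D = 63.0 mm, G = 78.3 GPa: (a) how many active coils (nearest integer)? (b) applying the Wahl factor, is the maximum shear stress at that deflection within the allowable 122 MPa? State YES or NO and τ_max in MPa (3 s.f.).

(a) 7 coils; (b) YES, τ_max = 95.0 MPa

N_a = Gd⁴/(8D³k) = (78.3×10³)(9.0⁴)/(8·63.0³·37) = 6.941 → N_a = 7
Actual rate k = Gd⁴/(8D³·7) = 36.688 N/mm
Working load F = kδ = 36.688·9.7 = 355.87 N
C = 63.0/9.0 = 7.0000; K_W = (4C−1)/(4C−4)+0.615/C = 1.2129
τ_max = K_W·8FD/(πd³) = 1.2129·78.315 = 94.985 MPa
τ_max ≤ 122 MPa → acceptable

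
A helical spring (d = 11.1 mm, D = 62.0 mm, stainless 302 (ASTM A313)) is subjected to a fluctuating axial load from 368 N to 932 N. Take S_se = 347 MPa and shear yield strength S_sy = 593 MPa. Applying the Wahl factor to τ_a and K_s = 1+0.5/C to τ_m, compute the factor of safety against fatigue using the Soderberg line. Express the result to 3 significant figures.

3.89

C = D/d = 62.0/11.1 = 5.5856; K_W = (4C−1)/(4C−4)+0.615/C = 1.2737; K_s = 1+0.5/C = 1.0895
F_a = (F_max−F_min)/2 = 282 N; F_m = (F_max+F_min)/2 = 650 N
τ_a = K_W·8F_aD/(πd³) = 1.2737 × 32.555 = 41.463 MPa
τ_m = K_s·8F_mD/(πd³) = 1.0895 × 75.037 = 81.754 MPa
Soderberg: 1/n_f = τ_a/S_se + τ_m/S_sy = 41.463/347 + 81.754/593 = 0.11949 + 0.13787 = 0.25736
n_f = 1/0.25736 = 3.886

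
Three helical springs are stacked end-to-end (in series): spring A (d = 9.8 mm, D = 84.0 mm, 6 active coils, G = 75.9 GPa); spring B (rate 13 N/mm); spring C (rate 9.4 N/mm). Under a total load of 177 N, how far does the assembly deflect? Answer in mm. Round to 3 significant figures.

k_A = Gd⁴/(8D³N_a) = (75.9×10³)(9.8⁴)/(8·84.0³·6) = 24.607 N/mm
Series: 1/k_eq = 1/24.607 + 1/13 + 1/9.4 = 0.22394; k_eq = 4.4654 N/mm
δ = F/k_eq = 177/4.4654 = 39.638 mm

39.6 mm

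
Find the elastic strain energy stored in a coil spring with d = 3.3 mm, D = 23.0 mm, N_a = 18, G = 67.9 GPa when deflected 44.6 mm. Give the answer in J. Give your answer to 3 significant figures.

4.57 J

k = Gd⁴/(8D³N_a) = (67.9×10³)(3.3⁴)/(8·23.0³·18) = 4.596 N/mm
U = ½kδ² = 0.5 × 4.596 × 44.6² = 4571.1 N·mm = 4.5711 J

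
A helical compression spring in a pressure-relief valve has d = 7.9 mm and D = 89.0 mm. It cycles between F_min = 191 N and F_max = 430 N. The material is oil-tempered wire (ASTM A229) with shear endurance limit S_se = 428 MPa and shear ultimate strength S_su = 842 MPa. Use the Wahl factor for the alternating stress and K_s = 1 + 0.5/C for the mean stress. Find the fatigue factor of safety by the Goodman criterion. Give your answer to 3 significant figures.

3.11

C = D/d = 89.0/7.9 = 11.2658; K_W = (4C−1)/(4C−4)+0.615/C = 1.1276; K_s = 1+0.5/C = 1.0444
F_a = (F_max−F_min)/2 = 119.5 N; F_m = (F_max+F_min)/2 = 310.5 N
τ_a = K_W·8F_aD/(πd³) = 1.1276 × 54.931 = 61.943 MPa
τ_m = K_s·8F_mD/(πd³) = 1.0444 × 142.73 = 149.06 MPa
Goodman: 1/n_f = τ_a/S_se + τ_m/S_su = 61.943/428 + 149.06/842 = 0.14473 + 0.17703 = 0.32176
n_f = 1/0.32176 = 3.108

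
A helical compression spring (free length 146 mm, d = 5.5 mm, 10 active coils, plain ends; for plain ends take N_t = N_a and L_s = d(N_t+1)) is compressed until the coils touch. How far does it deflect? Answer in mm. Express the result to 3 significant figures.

85.5 mm

N_t = 10; L_s = 5.5·11 = 60.5 mm
δ_solid = L₀ − L_s = 146 − 60.5 = 85.5 mm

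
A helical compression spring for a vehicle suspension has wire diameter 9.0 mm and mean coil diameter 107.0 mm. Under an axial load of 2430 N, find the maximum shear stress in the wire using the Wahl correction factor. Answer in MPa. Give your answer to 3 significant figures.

Spring index C = D/d = 107.0/9.0 = 11.8889
K_W = (4C−1)/(4C−4) + 0.615/C = 46.556/43.556 + 0.0517 = 1.1206
τ₀ = 8FD/(πd³) = 8·2430·107.0/(π·9.0³) = 2.08008e+06/2290.2 = 908.24 MPa
τ_max = K·τ₀ = 1.1206 × 908.24 = 1017.8 MPa

1020 MPa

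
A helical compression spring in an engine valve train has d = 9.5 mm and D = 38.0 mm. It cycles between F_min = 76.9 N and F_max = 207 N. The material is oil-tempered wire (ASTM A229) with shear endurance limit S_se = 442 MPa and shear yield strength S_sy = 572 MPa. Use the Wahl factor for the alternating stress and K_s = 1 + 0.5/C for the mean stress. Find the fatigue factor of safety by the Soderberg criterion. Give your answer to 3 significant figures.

18.2

C = D/d = 38.0/9.5 = 4.0000; K_W = (4C−1)/(4C−4)+0.615/C = 1.4038; K_s = 1+0.5/C = 1.1250
F_a = (F_max−F_min)/2 = 65.05 N; F_m = (F_max+F_min)/2 = 141.95 N
τ_a = K_W·8F_aD/(πd³) = 1.4038 × 7.3418 = 10.306 MPa
τ_m = K_s·8F_mD/(πd³) = 1.1250 × 16.021 = 18.024 MPa
Soderberg: 1/n_f = τ_a/S_se + τ_m/S_sy = 10.306/442 + 18.024/572 = 0.02332 + 0.03151 = 0.054826
n_f = 1/0.054826 = 18.24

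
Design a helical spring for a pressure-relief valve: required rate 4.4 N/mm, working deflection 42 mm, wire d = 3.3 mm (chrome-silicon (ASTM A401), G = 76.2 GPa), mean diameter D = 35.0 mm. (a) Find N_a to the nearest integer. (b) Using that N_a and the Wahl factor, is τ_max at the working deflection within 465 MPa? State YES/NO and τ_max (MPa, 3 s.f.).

(a) 6 coils; (b) NO, τ_max = 520 MPa

N_a = Gd⁴/(8D³k) = (76.2×10³)(3.3⁴)/(8·35.0³·4.4) = 5.988 → N_a = 6
Actual rate k = Gd⁴/(8D³·6) = 4.391 N/mm
Working load F = kδ = 4.391·42 = 184.42 N
C = 35.0/3.3 = 10.6061; K_W = (4C−1)/(4C−4)+0.615/C = 1.1361
τ_max = K_W·8FD/(πd³) = 1.1361·457.38 = 519.62 MPa
τ_max > 465 MPa → exceeds allowable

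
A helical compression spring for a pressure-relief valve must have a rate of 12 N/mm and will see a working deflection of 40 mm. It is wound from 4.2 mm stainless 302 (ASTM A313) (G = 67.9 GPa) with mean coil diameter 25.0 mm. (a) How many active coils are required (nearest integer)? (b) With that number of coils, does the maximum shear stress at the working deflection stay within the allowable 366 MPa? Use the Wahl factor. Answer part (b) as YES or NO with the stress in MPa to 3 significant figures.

N_a = Gd⁴/(8D³k) = (67.9×10³)(4.2⁴)/(8·25.0³·12) = 14.09 → N_a = 14
Actual rate k = Gd⁴/(8D³·14) = 12.073 N/mm
Working load F = kδ = 12.073·40 = 482.94 N
C = 25.0/4.2 = 5.9524; K_W = (4C−1)/(4C−4)+0.615/C = 1.2548
τ_max = K_W·8FD/(πd³) = 1.2548·414.97 = 520.69 MPa
τ_max > 366 MPa → exceeds allowable

(a) 14 coils; (b) NO, τ_max = 521 MPa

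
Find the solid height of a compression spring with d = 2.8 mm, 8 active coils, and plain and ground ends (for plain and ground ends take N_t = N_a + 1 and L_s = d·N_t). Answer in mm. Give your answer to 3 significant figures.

25.2 mm

plain and ground ends: N_t = N_a + 1 = 8 + 1 = 9
L_s = d·N_t = 2.8 × 9 = 25.2 mm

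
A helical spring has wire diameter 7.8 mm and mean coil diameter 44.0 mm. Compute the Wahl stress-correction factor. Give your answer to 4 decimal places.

C = D/d = 44.0/7.8 = 5.6410
K_W = (4C−1)/(4C−4) + 0.615/C = 21.564/18.564 + 0.1090 = 1.2706

1.2706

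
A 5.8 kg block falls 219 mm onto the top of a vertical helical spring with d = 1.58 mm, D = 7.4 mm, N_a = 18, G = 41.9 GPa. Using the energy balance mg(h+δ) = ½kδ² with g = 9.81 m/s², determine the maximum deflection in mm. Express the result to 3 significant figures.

88.4 mm

k = Gd⁴/(8D³N_a) = (41.9×10³)(1.58⁴)/(8·7.4³·18) = 4.4749 N/mm
W = mg = 5.8 × 9.81 = 56.898 N
½kδ² − Wδ − Wh = 0 → δ = (W + √(W² + 2kWh))/k
δ = (56.898 + √(3237.4 + 111521))/4.4749 = (56.898 + 338.76)/4.4749 = 88.417 mm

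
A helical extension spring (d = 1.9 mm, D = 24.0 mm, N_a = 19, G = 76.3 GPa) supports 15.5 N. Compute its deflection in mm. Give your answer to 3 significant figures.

32.8 mm

k = Gd⁴/(8D³N_a) = (76.3×10³)(1.9⁴)/(8·24.0³·19) = 0.47322 N/mm
δ = F/k = 15.5 / 0.47322 = 32.754 mm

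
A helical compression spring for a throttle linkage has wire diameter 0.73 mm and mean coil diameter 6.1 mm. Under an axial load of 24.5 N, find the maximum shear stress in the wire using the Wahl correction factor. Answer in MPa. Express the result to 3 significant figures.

1150 MPa

Spring index C = D/d = 6.1/0.73 = 8.3562
K_W = (4C−1)/(4C−4) + 0.615/C = 32.425/29.425 + 0.0736 = 1.1756
τ₀ = 8FD/(πd³) = 8·24.5·6.1/(π·0.73³) = 1195.6/1.2221 = 978.29 MPa
τ_max = K·τ₀ = 1.1756 × 978.29 = 1150 MPa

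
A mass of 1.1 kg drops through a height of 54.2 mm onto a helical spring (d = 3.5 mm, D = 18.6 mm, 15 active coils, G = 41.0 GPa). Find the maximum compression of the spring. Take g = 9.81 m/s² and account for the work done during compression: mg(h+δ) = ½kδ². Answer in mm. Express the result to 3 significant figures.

13.5 mm

k = Gd⁴/(8D³N_a) = (41.0×10³)(3.5⁴)/(8·18.6³·15) = 7.9678 N/mm
W = mg = 1.1 × 9.81 = 10.791 N
½kδ² − Wδ − Wh = 0 → δ = (W + √(W² + 2kWh))/k
δ = (10.791 + √(116.45 + 9320.24))/7.9678 = (10.791 + 97.143)/7.9678 = 13.546 mm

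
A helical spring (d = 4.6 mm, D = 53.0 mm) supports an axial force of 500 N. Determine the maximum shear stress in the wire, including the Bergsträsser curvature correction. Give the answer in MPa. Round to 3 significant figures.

Spring index C = D/d = 53.0/4.6 = 11.5217
K_B = (4C+2)/(4C−3) = 48.087/43.087 = 1.1160
τ₀ = 8FD/(πd³) = 8·500·53.0/(π·4.6³) = 212000/305.79 = 693.29 MPa
τ_max = K·τ₀ = 1.1160 × 693.29 = 773.74 MPa

774 MPa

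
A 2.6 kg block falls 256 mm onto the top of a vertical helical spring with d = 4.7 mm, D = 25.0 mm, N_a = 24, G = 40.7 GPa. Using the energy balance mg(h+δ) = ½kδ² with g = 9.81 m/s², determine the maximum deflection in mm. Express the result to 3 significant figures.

48.4 mm

k = Gd⁴/(8D³N_a) = (40.7×10³)(4.7⁴)/(8·25.0³·24) = 6.6201 N/mm
W = mg = 2.6 × 9.81 = 25.506 N
½kδ² − Wδ − Wh = 0 → δ = (W + √(W² + 2kWh))/k
δ = (25.506 + √(650.56 + 86452.4))/6.6201 = (25.506 + 295.13)/6.6201 = 48.434 mm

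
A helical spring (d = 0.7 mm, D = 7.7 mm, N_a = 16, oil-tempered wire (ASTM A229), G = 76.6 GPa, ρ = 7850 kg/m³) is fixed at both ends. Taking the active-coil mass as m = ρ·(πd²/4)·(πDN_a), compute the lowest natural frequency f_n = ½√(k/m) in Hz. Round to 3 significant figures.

259 Hz

k = Gd⁴/(8D³N_a) = (76.6×10³)(0.7⁴)/(8·7.7³·16) = 0.31473 N/mm = 314.73 N/m
Wire length L = πDN_a = π·7.7·16 = 387.04 mm
m = ρ·(πd²/4)·L = 7850 × 0.38485×10⁻⁶ m² × 0.38704 m = 0.0011693 kg
f_n = ½√(k/m) = 0.5·√(314.73/0.0011693) = 0.5·√(2.6917e+05) = 259.41 Hz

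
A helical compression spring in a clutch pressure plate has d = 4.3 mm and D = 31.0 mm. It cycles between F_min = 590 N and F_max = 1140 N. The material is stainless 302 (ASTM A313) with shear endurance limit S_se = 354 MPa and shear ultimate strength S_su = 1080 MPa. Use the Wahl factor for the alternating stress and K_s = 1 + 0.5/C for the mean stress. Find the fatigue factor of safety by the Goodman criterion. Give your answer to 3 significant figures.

C = D/d = 31.0/4.3 = 7.2093; K_W = (4C−1)/(4C−4)+0.615/C = 1.2061; K_s = 1+0.5/C = 1.0694
F_a = (F_max−F_min)/2 = 275 N; F_m = (F_max+F_min)/2 = 865 N
τ_a = K_W·8F_aD/(πd³) = 1.2061 × 273.04 = 329.31 MPa
τ_m = K_s·8F_mD/(πd³) = 1.0694 × 858.84 = 918.41 MPa
Goodman: 1/n_f = τ_a/S_se + τ_m/S_su = 329.31/354 + 918.41/1080 = 0.93026 + 0.85038 = 1.7806
n_f = 1/1.7806 = 0.5616

0.562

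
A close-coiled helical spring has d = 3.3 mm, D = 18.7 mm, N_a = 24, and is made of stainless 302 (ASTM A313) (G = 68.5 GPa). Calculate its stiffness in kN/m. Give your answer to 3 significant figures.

6.47 kN/m

k = Gd⁴/(8D³N_a) = (68.5×10³ × 3.3⁴) / (8 × 18.7³ × 24)
  = 8.12356e+06 / 1.25553e+06 = 6.4702 N/mm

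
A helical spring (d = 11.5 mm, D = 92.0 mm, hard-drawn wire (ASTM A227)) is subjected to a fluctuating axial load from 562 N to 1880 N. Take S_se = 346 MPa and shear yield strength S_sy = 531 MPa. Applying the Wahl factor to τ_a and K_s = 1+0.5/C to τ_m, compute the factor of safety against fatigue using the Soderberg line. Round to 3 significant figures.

1.38

C = D/d = 92.0/11.5 = 8.0000; K_W = (4C−1)/(4C−4)+0.615/C = 1.1840; K_s = 1+0.5/C = 1.0625
F_a = (F_max−F_min)/2 = 659 N; F_m = (F_max+F_min)/2 = 1221 N
τ_a = K_W·8F_aD/(πd³) = 1.1840 × 101.51 = 120.19 MPa
τ_m = K_s·8F_mD/(πd³) = 1.0625 × 188.08 = 199.84 MPa
Soderberg: 1/n_f = τ_a/S_se + τ_m/S_sy = 120.19/346 + 199.84/531 = 0.34738 + 0.37634 = 0.72372
n_f = 1/0.72372 = 1.382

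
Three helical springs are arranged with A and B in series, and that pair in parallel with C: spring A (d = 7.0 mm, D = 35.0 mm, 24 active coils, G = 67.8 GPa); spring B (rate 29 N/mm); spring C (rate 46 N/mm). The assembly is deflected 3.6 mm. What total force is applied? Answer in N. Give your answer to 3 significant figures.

k_A = Gd⁴/(8D³N_a) = (67.8×10³)(7.0⁴)/(8·35.0³·24) = 19.775 N/mm
Springs A,B series: k_AB = 1/(1/19.775+1/29) = 11.758 N/mm; parallel with C: k_eq = 11.758+46 = 57.758 N/mm
F = k_eq·δ = 57.758·3.6 = 207.93 N

208 N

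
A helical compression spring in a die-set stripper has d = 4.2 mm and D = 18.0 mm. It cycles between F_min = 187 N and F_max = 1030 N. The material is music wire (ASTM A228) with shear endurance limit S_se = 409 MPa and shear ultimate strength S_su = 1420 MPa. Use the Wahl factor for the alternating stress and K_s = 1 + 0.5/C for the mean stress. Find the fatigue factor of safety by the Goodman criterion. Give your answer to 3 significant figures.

0.854

C = D/d = 18.0/4.2 = 4.2857; K_W = (4C−1)/(4C−4)+0.615/C = 1.3718; K_s = 1+0.5/C = 1.1167
F_a = (F_max−F_min)/2 = 421.5 N; F_m = (F_max+F_min)/2 = 608.5 N
τ_a = K_W·8F_aD/(πd³) = 1.3718 × 260.77 = 357.72 MPa
τ_m = K_s·8F_mD/(πd³) = 1.1167 × 376.47 = 420.39 MPa
Goodman: 1/n_f = τ_a/S_se + τ_m/S_su = 357.72/409 + 420.39/1420 = 0.87462 + 0.29605 = 1.1707
n_f = 1/1.1707 = 0.8542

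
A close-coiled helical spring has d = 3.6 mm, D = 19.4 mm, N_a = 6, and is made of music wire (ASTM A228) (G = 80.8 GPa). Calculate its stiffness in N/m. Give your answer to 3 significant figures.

38700 N/m

k = Gd⁴/(8D³N_a) = (80.8×10³ × 3.6⁴) / (8 × 19.4³ × 6)
  = 1.35713e+07 / 350466 = 38.724 N/mm = 38724 N/m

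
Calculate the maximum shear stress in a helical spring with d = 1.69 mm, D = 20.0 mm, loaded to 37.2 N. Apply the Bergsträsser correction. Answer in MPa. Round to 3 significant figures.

Spring index C = D/d = 20.0/1.69 = 11.8343
K_B = (4C+2)/(4C−3) = 49.337/44.337 = 1.1128
τ₀ = 8FD/(πd³) = 8·37.2·20.0/(π·1.69³) = 5952/15.164 = 392.51 MPa
τ_max = K·τ₀ = 1.1128 × 392.51 = 436.78 MPa

437 MPa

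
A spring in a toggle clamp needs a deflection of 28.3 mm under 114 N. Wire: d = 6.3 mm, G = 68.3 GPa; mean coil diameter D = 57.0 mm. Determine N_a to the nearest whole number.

Required rate k = F/δ = 114/28.3 = 4.0283 N/mm
N_a = Gd⁴/(8D³k) = (68.3×10³ × 6.3⁴)/(8 × 57.0³ × 4.0283)
    = 1.07593e+08 / 5.96806e+06 = 18.03 → 18 coils

18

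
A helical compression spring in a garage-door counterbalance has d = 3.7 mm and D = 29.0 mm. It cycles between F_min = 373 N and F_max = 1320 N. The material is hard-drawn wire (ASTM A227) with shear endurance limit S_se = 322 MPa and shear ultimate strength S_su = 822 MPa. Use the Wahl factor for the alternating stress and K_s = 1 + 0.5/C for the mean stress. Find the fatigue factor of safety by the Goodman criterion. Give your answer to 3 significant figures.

0.241

C = D/d = 29.0/3.7 = 7.8378; K_W = (4C−1)/(4C−4)+0.615/C = 1.1881; K_s = 1+0.5/C = 1.0638
F_a = (F_max−F_min)/2 = 473.5 N; F_m = (F_max+F_min)/2 = 846.5 N
τ_a = K_W·8F_aD/(πd³) = 1.1881 × 690.32 = 820.21 MPa
τ_m = K_s·8F_mD/(πd³) = 1.0638 × 1234.1 = 1312.9 MPa
Goodman: 1/n_f = τ_a/S_se + τ_m/S_su = 820.21/322 + 1312.9/822 = 2.54723 + 1.59715 = 4.1444
n_f = 1/4.1444 = 0.2413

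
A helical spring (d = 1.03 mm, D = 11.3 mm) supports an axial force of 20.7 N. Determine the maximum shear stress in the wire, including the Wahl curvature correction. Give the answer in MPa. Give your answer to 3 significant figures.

617 MPa

Spring index C = D/d = 11.3/1.03 = 10.9709
K_W = (4C−1)/(4C−4) + 0.615/C = 42.883/39.883 + 0.0561 = 1.1313
τ₀ = 8FD/(πd³) = 8·20.7·11.3/(π·1.03³) = 1871.28/3.4329 = 545.1 MPa
τ_max = K·τ₀ = 1.1313 × 545.1 = 616.66 MPa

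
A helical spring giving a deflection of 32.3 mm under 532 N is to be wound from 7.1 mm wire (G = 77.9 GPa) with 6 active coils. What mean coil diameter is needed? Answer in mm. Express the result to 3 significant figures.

Required rate k = F/δ = 532/32.3 = 16.471 N/mm
D = (Gd⁴/(8N_a·k))^(1/3) = (77.9×10³·7.1⁴/(8·6·16.471))^(1/3)
  = (250392)^(1/3) = 63.0290 mm

63.0 mm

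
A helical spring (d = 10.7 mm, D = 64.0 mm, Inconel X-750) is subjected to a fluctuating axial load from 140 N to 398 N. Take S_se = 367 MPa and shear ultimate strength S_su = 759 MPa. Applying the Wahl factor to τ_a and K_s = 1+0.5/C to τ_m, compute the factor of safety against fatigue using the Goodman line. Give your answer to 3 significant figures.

C = D/d = 64.0/10.7 = 5.9813; K_W = (4C−1)/(4C−4)+0.615/C = 1.2534; K_s = 1+0.5/C = 1.0836
F_a = (F_max−F_min)/2 = 129 N; F_m = (F_max+F_min)/2 = 269 N
τ_a = K_W·8F_aD/(πd³) = 1.2534 × 17.162 = 21.51 MPa
τ_m = K_s·8F_mD/(πd³) = 1.0836 × 35.787 = 38.778 MPa
Goodman: 1/n_f = τ_a/S_se + τ_m/S_su = 21.51/367 + 38.778/759 = 0.05861 + 0.05109 = 0.1097
n_f = 1/0.1097 = 9.116

9.12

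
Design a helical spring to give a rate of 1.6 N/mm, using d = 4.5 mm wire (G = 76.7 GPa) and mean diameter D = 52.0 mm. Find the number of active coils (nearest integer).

N_a = Gd⁴/(8D³k) = (76.7×10³ × 4.5⁴)/(8 × 52.0³ × 1.6)
    = 3.14518e+07 / 1.79978e+06 = 17.48 → 17 coils

17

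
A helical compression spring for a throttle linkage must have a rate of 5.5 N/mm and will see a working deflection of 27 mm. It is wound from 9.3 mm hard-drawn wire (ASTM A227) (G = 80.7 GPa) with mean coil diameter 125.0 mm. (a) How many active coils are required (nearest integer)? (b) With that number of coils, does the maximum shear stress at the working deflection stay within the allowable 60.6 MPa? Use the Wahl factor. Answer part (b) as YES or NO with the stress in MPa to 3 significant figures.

N_a = Gd⁴/(8D³k) = (80.7×10³)(9.3⁴)/(8·125.0³·5.5) = 7.025 → N_a = 7
Actual rate k = Gd⁴/(8D³·7) = 5.5193 N/mm
Working load F = kδ = 5.5193·27 = 149.02 N
C = 125.0/9.3 = 13.4409; K_W = (4C−1)/(4C−4)+0.615/C = 1.1060
τ_max = K_W·8FD/(πd³) = 1.1060·58.973 = 65.226 MPa
τ_max > 60.6 MPa → exceeds allowable

(a) 7 coils; (b) NO, τ_max = 65.2 MPa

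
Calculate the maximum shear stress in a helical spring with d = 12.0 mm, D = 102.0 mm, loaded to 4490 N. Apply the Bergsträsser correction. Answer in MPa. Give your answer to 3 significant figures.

784 MPa

Spring index C = D/d = 102.0/12.0 = 8.5000
K_B = (4C+2)/(4C−3) = 36.000/31.000 = 1.1613
τ₀ = 8FD/(πd³) = 8·4490·102.0/(π·12.0³) = 3.66384e+06/5428.7 = 674.91 MPa
τ_max = K·τ₀ = 1.1613 × 674.91 = 783.76 MPa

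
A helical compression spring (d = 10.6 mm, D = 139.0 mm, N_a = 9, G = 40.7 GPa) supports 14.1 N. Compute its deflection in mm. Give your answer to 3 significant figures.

5.31 mm

k = Gd⁴/(8D³N_a) = (40.7×10³)(10.6⁴)/(8·139.0³·9) = 2.6573 N/mm
δ = F/k = 14.1 / 2.6573 = 5.3061 mm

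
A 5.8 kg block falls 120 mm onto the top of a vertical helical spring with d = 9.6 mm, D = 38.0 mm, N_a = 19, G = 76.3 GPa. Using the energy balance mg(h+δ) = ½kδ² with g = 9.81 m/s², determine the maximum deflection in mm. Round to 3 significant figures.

k = Gd⁴/(8D³N_a) = (76.3×10³)(9.6⁴)/(8·38.0³·19) = 77.699 N/mm
W = mg = 5.8 × 9.81 = 56.898 N
½kδ² − Wδ − Wh = 0 → δ = (W + √(W² + 2kWh))/k
δ = (56.898 + √(3237.4 + 1.06102e+06))/77.699 = (56.898 + 1031.6)/77.699 = 14.01 mm

14.0 mm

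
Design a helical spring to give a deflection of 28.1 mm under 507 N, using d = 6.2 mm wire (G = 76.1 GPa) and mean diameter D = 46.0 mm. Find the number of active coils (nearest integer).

Required rate k = F/δ = 507/28.1 = 18.043 N/mm
N_a = Gd⁴/(8D³k) = (76.1×10³ × 6.2⁴)/(8 × 46.0³ × 18.043)
    = 1.12448e+08 / 1.40496e+07 = 8.004 → 8 coils

8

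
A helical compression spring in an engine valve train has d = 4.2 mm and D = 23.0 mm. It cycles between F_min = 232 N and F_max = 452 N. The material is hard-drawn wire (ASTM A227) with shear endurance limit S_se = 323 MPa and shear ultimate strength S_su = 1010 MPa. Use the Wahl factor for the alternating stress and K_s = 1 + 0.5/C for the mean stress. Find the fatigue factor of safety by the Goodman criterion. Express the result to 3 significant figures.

1.57

C = D/d = 23.0/4.2 = 5.4762; K_W = (4C−1)/(4C−4)+0.615/C = 1.2799; K_s = 1+0.5/C = 1.0913
F_a = (F_max−F_min)/2 = 110 N; F_m = (F_max+F_min)/2 = 342 N
τ_a = K_W·8F_aD/(πd³) = 1.2799 × 86.959 = 111.29 MPa
τ_m = K_s·8F_mD/(πd³) = 1.0913 × 270.36 = 295.05 MPa
Goodman: 1/n_f = τ_a/S_se + τ_m/S_su = 111.29/323 + 295.05/1010 = 0.34457 + 0.29213 = 0.63669
n_f = 1/0.63669 = 1.571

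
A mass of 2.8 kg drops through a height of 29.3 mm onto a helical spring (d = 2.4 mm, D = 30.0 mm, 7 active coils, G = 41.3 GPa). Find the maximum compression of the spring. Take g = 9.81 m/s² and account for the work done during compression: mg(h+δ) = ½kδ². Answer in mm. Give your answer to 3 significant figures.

82.2 mm

k = Gd⁴/(8D³N_a) = (41.3×10³)(2.4⁴)/(8·30.0³·7) = 0.90624 N/mm
W = mg = 2.8 × 9.81 = 27.468 N
½kδ² − Wδ − Wh = 0 → δ = (W + √(W² + 2kWh))/k
δ = (27.468 + √(754.49 + 1458.71))/0.90624 = (27.468 + 47.045)/0.90624 = 82.222 mm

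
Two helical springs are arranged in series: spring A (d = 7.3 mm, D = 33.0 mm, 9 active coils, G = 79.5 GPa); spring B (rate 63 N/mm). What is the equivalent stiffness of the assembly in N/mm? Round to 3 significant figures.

36.6 N/mm

k_A = Gd⁴/(8D³N_a) = (79.5×10³)(7.3⁴)/(8·33.0³·9) = 87.254 N/mm
Series: 1/k_eq = 1/87.254 + 1/63 = 0.027334; k_eq = 36.585 N/mm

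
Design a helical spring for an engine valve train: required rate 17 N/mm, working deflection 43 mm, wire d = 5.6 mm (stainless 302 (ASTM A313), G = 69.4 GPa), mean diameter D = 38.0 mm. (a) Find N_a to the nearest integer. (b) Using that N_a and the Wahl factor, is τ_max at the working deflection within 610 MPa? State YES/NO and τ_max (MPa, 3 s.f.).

(a) 9 coils; (b) YES, τ_max = 499 MPa

N_a = Gd⁴/(8D³k) = (69.4×10³)(5.6⁴)/(8·38.0³·17) = 9.146 → N_a = 9
Actual rate k = Gd⁴/(8D³·9) = 17.275 N/mm
Working load F = kδ = 17.275·43 = 742.84 N
C = 38.0/5.6 = 6.7857; K_W = (4C−1)/(4C−4)+0.615/C = 1.2203
τ_max = K_W·8FD/(πd³) = 1.2203·409.31 = 499.47 MPa
τ_max ≤ 610 MPa → acceptable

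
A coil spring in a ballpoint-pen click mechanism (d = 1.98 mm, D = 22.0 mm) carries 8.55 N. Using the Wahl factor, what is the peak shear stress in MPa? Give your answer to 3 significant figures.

Spring index C = D/d = 22.0/1.98 = 11.1111
K_W = (4C−1)/(4C−4) + 0.615/C = 43.444/40.444 + 0.0554 = 1.1295
τ₀ = 8FD/(πd³) = 8·8.55·22.0/(π·1.98³) = 1504.8/24.386 = 61.707 MPa
τ_max = K·τ₀ = 1.1295 × 61.707 = 69.699 MPa

69.7 MPa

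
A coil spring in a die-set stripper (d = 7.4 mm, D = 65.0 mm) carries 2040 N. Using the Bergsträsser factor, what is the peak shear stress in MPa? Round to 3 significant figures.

Spring index C = D/d = 65.0/7.4 = 8.7838
K_B = (4C+2)/(4C−3) = 37.135/32.135 = 1.1556
τ₀ = 8FD/(πd³) = 8·2040·65.0/(π·7.4³) = 1.0608e+06/1273 = 833.28 MPa
τ_max = K·τ₀ = 1.1556 × 833.28 = 962.93 MPa

963 MPa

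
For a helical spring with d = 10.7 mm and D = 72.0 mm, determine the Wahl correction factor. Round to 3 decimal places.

1.222

C = D/d = 72.0/10.7 = 6.7290
K_W = (4C−1)/(4C−4) + 0.615/C = 25.916/22.916 + 0.0914 = 1.2223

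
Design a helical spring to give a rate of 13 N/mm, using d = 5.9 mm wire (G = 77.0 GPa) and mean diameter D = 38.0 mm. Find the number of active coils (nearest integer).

N_a = Gd⁴/(8D³k) = (77.0×10³ × 5.9⁴)/(8 × 38.0³ × 13)
    = 9.33037e+07 / 5.70669e+06 = 16.35 → 16 coils

16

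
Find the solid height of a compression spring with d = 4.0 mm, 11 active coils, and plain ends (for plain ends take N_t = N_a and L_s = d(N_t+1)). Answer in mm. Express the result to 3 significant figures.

48.0 mm

plain ends: N_t = N_a = 11
L_s = d·(N_t+1) = 4.0 × 12 = 48 mm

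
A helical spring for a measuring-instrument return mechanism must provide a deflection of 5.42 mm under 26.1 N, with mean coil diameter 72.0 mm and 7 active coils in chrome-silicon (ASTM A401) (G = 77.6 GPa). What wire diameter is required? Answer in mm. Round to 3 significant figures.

6.00 mm

Required rate k = F/δ = 26.1/5.42 = 4.8155 N/mm
d = (8D³N_a·k / G)^(1/4) = (8·72.0³·7·4.8155 / (77.6×10³))^0.25
  = (1297.1)^0.25 = 6.0012 mm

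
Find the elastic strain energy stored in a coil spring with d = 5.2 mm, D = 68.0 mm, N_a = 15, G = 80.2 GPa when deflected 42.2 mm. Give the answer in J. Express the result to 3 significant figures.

1.38 J

k = Gd⁴/(8D³N_a) = (80.2×10³)(5.2⁴)/(8·68.0³·15) = 1.5541 N/mm
U = ½kδ² = 0.5 × 1.5541 × 42.2² = 1383.8 N·mm = 1.3838 J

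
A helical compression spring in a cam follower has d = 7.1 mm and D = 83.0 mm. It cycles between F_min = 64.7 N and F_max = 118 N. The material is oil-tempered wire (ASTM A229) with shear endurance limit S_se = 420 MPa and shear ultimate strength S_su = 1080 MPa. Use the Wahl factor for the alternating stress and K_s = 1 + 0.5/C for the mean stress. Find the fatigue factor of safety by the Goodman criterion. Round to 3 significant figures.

10.6

C = D/d = 83.0/7.1 = 11.6901; K_W = (4C−1)/(4C−4)+0.615/C = 1.1228; K_s = 1+0.5/C = 1.0428
F_a = (F_max−F_min)/2 = 26.65 N; F_m = (F_max+F_min)/2 = 91.35 N
τ_a = K_W·8F_aD/(πd³) = 1.1228 × 15.738 = 17.67 MPa
τ_m = K_s·8F_mD/(πd³) = 1.0428 × 53.945 = 56.252 MPa
Goodman: 1/n_f = τ_a/S_se + τ_m/S_su = 17.67/420 + 56.252/1080 = 0.04207 + 0.05209 = 0.094156
n_f = 1/0.094156 = 10.62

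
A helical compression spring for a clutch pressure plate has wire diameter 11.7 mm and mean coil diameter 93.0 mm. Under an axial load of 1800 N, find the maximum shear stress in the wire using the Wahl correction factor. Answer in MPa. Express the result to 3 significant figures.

315 MPa

Spring index C = D/d = 93.0/11.7 = 7.9487
K_W = (4C−1)/(4C−4) + 0.615/C = 30.795/27.795 + 0.0774 = 1.1853
τ₀ = 8FD/(πd³) = 8·1800·93.0/(π·11.7³) = 1.3392e+06/5031.6 = 266.16 MPa
τ_max = K·τ₀ = 1.1853 × 266.16 = 315.48 MPa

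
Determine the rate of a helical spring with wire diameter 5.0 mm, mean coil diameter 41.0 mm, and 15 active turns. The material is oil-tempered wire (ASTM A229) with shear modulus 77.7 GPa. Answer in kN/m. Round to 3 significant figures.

5.87 kN/m

k = Gd⁴/(8D³N_a) = (77.7×10³ × 5.0⁴) / (8 × 41.0³ × 15)
  = 4.85625e+07 / 8.27052e+06 = 5.8718 N/mm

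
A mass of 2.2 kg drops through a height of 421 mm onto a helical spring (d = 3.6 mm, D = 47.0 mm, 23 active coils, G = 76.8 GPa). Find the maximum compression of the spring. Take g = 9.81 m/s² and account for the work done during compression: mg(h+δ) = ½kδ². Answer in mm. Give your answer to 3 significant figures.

k = Gd⁴/(8D³N_a) = (76.8×10³)(3.6⁴)/(8·47.0³·23) = 0.67524 N/mm
W = mg = 2.2 × 9.81 = 21.582 N
½kδ² − Wδ − Wh = 0 → δ = (W + √(W² + 2kWh))/k
δ = (21.582 + √(465.78 + 12270.5))/0.67524 = (21.582 + 112.86)/0.67524 = 199.09 mm

199 mm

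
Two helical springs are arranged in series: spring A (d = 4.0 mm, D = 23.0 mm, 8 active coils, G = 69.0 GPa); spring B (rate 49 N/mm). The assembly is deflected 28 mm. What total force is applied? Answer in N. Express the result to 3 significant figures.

434 N

k_A = Gd⁴/(8D³N_a) = (69.0×10³)(4.0⁴)/(8·23.0³·8) = 22.684 N/mm
Series: 1/k_eq = 1/22.684 + 1/49 = 0.064491; k_eq = 15.506 N/mm
F = k_eq·δ = 15.506·28 = 434.17 N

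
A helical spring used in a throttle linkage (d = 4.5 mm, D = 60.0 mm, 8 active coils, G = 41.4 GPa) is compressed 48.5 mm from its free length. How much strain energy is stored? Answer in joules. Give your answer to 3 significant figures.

k = Gd⁴/(8D³N_a) = (41.4×10³)(4.5⁴)/(8·60.0³·8) = 1.2281 N/mm
U = ½kδ² = 0.5 × 1.2281 × 48.5² = 1444.3 N·mm = 1.4443 J

1.44 J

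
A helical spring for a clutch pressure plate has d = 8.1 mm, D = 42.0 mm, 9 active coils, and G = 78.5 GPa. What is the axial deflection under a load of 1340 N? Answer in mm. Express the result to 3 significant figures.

21.2 mm

k = Gd⁴/(8D³N_a) = (78.5×10³)(8.1⁴)/(8·42.0³·9) = 63.347 N/mm
δ = F/k = 1340 / 63.347 = 21.153 mm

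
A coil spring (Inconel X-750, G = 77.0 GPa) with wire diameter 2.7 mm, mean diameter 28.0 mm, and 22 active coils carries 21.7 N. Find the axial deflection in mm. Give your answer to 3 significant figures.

k = Gd⁴/(8D³N_a) = (77.0×10³)(2.7⁴)/(8·28.0³·22) = 1.0592 N/mm
δ = F/k = 21.7 / 1.0592 = 20.488 mm

20.5 mm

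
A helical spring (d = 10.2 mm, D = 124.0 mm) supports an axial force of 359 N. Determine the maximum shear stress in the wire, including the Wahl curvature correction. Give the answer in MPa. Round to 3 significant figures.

119 MPa

Spring index C = D/d = 124.0/10.2 = 12.1569
K_W = (4C−1)/(4C−4) + 0.615/C = 47.627/44.627 + 0.0506 = 1.1178
τ₀ = 8FD/(πd³) = 8·359·124.0/(π·10.2³) = 356128/3333.9 = 106.82 MPa
τ_max = K·τ₀ = 1.1178 × 106.82 = 119.41 MPa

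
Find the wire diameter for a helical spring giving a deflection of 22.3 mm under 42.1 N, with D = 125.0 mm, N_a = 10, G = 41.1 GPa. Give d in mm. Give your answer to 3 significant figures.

Required rate k = F/δ = 42.1/22.3 = 1.8879 N/mm
d = (8D³N_a·k / G)^(1/4) = (8·125.0³·10·1.8879 / (41.1×10³))^0.25
  = (7177.2)^0.25 = 9.2043 mm

9.20 mm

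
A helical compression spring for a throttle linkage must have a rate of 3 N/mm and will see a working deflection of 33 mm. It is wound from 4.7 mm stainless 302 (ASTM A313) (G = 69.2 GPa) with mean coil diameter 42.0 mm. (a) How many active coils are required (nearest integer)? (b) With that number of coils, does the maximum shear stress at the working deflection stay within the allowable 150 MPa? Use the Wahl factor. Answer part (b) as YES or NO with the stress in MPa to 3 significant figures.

(a) 19 coils; (b) YES, τ_max = 119 MPa

N_a = Gd⁴/(8D³k) = (69.2×10³)(4.7⁴)/(8·42.0³·3) = 18.99 → N_a = 19
Actual rate k = Gd⁴/(8D³·19) = 2.9985 N/mm
Working load F = kδ = 2.9985·33 = 98.951 N
C = 42.0/4.7 = 8.9362; K_W = (4C−1)/(4C−4)+0.615/C = 1.1633
τ_max = K_W·8FD/(πd³) = 1.1633·101.93 = 118.58 MPa
τ_max ≤ 150 MPa → acceptable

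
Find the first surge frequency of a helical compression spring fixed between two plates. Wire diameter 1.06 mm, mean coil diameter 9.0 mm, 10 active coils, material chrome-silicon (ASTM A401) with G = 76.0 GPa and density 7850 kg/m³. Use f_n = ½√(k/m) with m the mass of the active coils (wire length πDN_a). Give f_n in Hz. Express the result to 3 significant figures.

k = Gd⁴/(8D³N_a) = (76.0×10³)(1.06⁴)/(8·9.0³·10) = 1.6452 N/mm = 1645.2 N/m
Wire length L = πDN_a = π·9.0·10 = 282.74 mm
m = ρ·(πd²/4)·L = 7850 × 0.88247×10⁻⁶ m² × 0.28274 m = 0.0019587 kg
f_n = ½√(k/m) = 0.5·√(1645.2/0.0019587) = 0.5·√(8.3995e+05) = 458.25 Hz

458 Hz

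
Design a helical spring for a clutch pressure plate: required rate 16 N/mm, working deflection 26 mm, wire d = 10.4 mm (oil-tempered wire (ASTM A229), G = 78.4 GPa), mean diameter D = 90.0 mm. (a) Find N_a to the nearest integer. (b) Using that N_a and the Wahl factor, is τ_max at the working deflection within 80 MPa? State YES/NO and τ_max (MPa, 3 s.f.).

N_a = Gd⁴/(8D³k) = (78.4×10³)(10.4⁴)/(8·90.0³·16) = 9.829 → N_a = 10
Actual rate k = Gd⁴/(8D³·10) = 15.726 N/mm
Working load F = kδ = 15.726·26 = 408.89 N
C = 90.0/10.4 = 8.6538; K_W = (4C−1)/(4C−4)+0.615/C = 1.1691
τ_max = K_W·8FD/(πd³) = 1.1691·83.308 = 97.392 MPa
τ_max > 80 MPa → exceeds allowable

(a) 10 coils; (b) NO, τ_max = 97.4 MPa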